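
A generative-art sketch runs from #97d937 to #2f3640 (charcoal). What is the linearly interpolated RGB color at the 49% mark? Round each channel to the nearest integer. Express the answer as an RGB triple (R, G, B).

(100, 137, 59)

#97d937 → (151, 217, 55); #2f3640 → (47, 54, 64).
49% corresponds to t = 0.49.
R = 151 + 0.49 × (47 − 151) = 151 + 0.49 × -104 = 100.04 → 100
G = 217 + 0.49 × (54 − 217) = 217 + 0.49 × -163 = 137.13 → 137
B = 55 + 0.49 × (64 − 55) = 55 + 0.49 × 9 = 59.41 → 59
So the blended color is (100, 137, 59), about #64893b.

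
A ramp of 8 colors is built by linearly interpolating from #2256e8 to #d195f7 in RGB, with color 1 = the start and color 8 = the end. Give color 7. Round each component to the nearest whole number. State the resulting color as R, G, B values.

With 8 swatches and endpoints inclusive, swatch 7 sits at t = (7 − 1)/(8 − 1) = 6/7 ≈ 0.8571.
#2256e8 → (34, 86, 232); #d195f7 → (209, 149, 247).
R = 34 + 0.8571 × (209 − 34) = 183.993 → 184
G = 86 + 0.8571 × (149 − 86) = 139.997 → 140
B = 232 + 0.8571 × (247 − 232) = 244.857 → 245

(184, 140, 245)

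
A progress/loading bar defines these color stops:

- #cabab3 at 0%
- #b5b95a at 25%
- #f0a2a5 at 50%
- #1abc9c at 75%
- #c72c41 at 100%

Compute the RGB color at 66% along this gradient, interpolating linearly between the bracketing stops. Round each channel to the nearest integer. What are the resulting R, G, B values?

66% lies between the 50% and 75% stops, so the local fraction is t = (66 − 50)/(75 − 50) = 16/25 ≈ 0.64.
#f0a2a5 → (240, 162, 165); #1abc9c → (26, 188, 156).
R = 240 + 0.64 × (26 − 240) = 103.04 → 103
G = 162 + 0.64 × (188 − 162) = 178.64 → 179
B = 165 + 0.64 × (156 − 165) = 159.24 → 159

(103, 179, 159)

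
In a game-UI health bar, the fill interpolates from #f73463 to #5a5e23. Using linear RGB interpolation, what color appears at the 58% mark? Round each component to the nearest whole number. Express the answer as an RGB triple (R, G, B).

#f73463 → (247, 52, 99); #5a5e23 → (90, 94, 35).
58% corresponds to t = 0.58.
R = 247 + 0.58 × (90 − 247) = 247 + 0.58 × -157 = 155.94 → 156
G = 52 + 0.58 × (94 − 52) = 52 + 0.58 × 42 = 76.36 → 76
B = 99 + 0.58 × (35 − 99) = 99 + 0.58 × -64 = 61.88 → 62
So the blended color is (156, 76, 62), about #9c4c3e.

(156, 76, 62)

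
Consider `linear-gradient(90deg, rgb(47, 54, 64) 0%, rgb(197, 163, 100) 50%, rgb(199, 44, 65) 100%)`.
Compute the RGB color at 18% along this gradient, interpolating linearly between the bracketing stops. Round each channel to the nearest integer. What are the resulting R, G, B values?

(101, 93, 77)

18% lies between the 0% and 50% stops, so the local fraction is t = (18 − 0)/(50 − 0) = 18/50 ≈ 0.36.
R = 47 + 0.36 × (197 − 47) = 101 → 101
G = 54 + 0.36 × (163 − 54) = 93.24 → 93
B = 64 + 0.36 × (100 − 64) = 76.96 → 77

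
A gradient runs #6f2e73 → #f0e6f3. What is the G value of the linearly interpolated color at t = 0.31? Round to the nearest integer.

103

G₁ = 46 (from #6f2e73), G₂ = 230 (from #f0e6f3).
G = 46 + 0.31 × (230 − 46) = 103.04 → 103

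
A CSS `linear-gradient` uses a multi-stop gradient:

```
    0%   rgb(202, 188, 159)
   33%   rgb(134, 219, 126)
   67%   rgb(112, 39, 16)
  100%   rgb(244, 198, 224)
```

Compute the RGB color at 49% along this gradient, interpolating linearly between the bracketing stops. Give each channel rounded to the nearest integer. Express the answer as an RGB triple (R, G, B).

49% lies between the 33% and 67% stops, so the local fraction is t = (49 − 33)/(67 − 33) = 16/34 ≈ 0.4706.
R = 134 + 0.4706 × (112 − 134) = 123.647 → 124
G = 219 + 0.4706 × (39 − 219) = 134.292 → 134
B = 126 + 0.4706 × (16 − 126) = 74.234 → 74

(124, 134, 74)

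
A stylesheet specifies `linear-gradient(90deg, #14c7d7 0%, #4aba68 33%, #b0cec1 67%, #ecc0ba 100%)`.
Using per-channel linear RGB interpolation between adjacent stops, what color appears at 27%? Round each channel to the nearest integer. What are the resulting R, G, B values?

(64, 188, 124)

27% lies between the 0% and 33% stops, so the local fraction is t = (27 − 0)/(33 − 0) = 27/33 ≈ 0.8182.
#14c7d7 → (20, 199, 215); #4aba68 → (74, 186, 104).
R = 20 + 0.8182 × (74 − 20) = 64.183 → 64
G = 199 + 0.8182 × (186 − 199) = 188.363 → 188
B = 215 + 0.8182 × (104 − 215) = 124.18 → 124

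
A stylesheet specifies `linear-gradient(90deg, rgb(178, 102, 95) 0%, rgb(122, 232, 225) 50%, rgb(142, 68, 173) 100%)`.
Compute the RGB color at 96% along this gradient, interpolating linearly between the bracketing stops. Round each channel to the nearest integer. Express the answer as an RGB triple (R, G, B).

96% lies between the 50% and 100% stops, so the local fraction is t = (96 − 50)/(100 − 50) = 46/50 ≈ 0.92.
R = 122 + 0.92 × (142 − 122) = 140.4 → 140
G = 232 + 0.92 × (68 − 232) = 81.12 → 81
B = 225 + 0.92 × (173 − 225) = 177.16 → 177

(140, 81, 177)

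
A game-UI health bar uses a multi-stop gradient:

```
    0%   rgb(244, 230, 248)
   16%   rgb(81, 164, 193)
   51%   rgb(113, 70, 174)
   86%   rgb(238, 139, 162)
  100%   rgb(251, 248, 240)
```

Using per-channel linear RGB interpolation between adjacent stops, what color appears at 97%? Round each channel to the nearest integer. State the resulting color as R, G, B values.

(248, 225, 223)

97% lies between the 86% and 100% stops, so the local fraction is t = (97 − 86)/(100 − 86) = 11/14 ≈ 0.7857.
R = 238 + 0.7857 × (251 − 238) = 248.214 → 248
G = 139 + 0.7857 × (248 − 139) = 224.641 → 225
B = 162 + 0.7857 × (240 − 162) = 223.285 → 223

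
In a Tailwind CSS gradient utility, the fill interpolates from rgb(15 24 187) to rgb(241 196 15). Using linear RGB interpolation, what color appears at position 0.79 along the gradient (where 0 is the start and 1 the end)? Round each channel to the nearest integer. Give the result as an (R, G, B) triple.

(194, 160, 51)

R = 15 + 0.79 × (241 − 15) = 15 + 0.79 × 226 = 193.54 → 194
G = 24 + 0.79 × (196 − 24) = 24 + 0.79 × 172 = 159.88 → 160
B = 187 + 0.79 × (15 − 187) = 187 + 0.79 × -172 = 51.12 → 51
So the blended color is (194, 160, 51), about #c2a033.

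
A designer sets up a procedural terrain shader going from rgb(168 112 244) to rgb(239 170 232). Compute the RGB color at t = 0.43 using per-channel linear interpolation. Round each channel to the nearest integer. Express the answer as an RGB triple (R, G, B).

R = 168 + 0.43 × (239 − 168) = 168 + 0.43 × 71 = 198.53 → 199
G = 112 + 0.43 × (170 − 112) = 112 + 0.43 × 58 = 136.94 → 137
B = 244 + 0.43 × (232 − 244) = 244 + 0.43 × -12 = 238.84 → 239
So the blended color is (199, 137, 239), about #c789ef.

(199, 137, 239)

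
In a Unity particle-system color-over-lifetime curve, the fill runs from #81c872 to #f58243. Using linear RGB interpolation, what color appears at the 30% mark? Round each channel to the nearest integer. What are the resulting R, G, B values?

#81c872 → (129, 200, 114); #f58243 → (245, 130, 67).
30% corresponds to t = 0.3.
R = 129 + 0.3 × (245 − 129) = 129 + 0.3 × 116 = 163.8 → 164
G = 200 + 0.3 × (130 − 200) = 200 + 0.3 × -70 = 179 → 179
B = 114 + 0.3 × (67 − 114) = 114 + 0.3 × -47 = 99.9 → 100
So the blended color is (164, 179, 100), about #a4b364.

(164, 179, 100)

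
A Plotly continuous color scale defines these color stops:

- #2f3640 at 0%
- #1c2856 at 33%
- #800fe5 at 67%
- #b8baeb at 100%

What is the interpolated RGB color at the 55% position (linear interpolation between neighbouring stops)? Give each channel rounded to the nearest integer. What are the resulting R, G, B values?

(93, 24, 179)

55% lies between the 33% and 67% stops, so the local fraction is t = (55 − 33)/(67 − 33) = 22/34 ≈ 0.6471.
#1c2856 → (28, 40, 86); #800fe5 → (128, 15, 229).
R = 28 + 0.6471 × (128 − 28) = 92.71 → 93
G = 40 + 0.6471 × (15 − 40) = 23.822 → 24
B = 86 + 0.6471 × (229 − 86) = 178.535 → 179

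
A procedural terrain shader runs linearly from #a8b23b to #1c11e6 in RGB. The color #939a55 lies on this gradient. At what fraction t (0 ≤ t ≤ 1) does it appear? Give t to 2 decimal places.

0.15

Invert the lerp on the B channel (largest span, 171): t = (85 − 59) / (230 − 59) = 26/171 = 0.15205.
Check on R: (147 − 168)/(28 − 168) = 0.15 ✓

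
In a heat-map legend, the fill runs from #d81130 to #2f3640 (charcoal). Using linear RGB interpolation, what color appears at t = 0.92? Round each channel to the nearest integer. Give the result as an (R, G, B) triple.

(61, 51, 63)

#d81130 → (216, 17, 48); #2f3640 → (47, 54, 64).
R = 216 + 0.92 × (47 − 216) = 216 + 0.92 × -169 = 60.52 → 61
G = 17 + 0.92 × (54 − 17) = 17 + 0.92 × 37 = 51.04 → 51
B = 48 + 0.92 × (64 − 48) = 48 + 0.92 × 16 = 62.72 → 63
So the blended color is (61, 51, 63), about #3d333f.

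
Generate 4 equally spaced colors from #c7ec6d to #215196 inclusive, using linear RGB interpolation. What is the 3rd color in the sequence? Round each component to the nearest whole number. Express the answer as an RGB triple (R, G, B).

(88, 133, 136)

With 4 swatches and endpoints inclusive, swatch 3 sits at t = (3 − 1)/(4 − 1) = 2/3 ≈ 0.6667.
#c7ec6d → (199, 236, 109); #215196 → (33, 81, 150).
R = 199 + 0.6667 × (33 − 199) = 88.328 → 88
G = 236 + 0.6667 × (81 − 236) = 132.661 → 133
B = 109 + 0.6667 × (150 − 109) = 136.335 → 136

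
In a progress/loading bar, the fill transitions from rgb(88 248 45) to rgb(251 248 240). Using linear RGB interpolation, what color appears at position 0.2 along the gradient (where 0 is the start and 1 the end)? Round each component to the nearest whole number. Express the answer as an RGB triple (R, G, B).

(121, 248, 84)

R = 88 + 0.2 × (251 − 88) = 88 + 0.2 × 163 = 120.6 → 121
G = 248 + 0.2 × (248 − 248) = 248 + 0.2 × 0 = 248 → 248
B = 45 + 0.2 × (240 − 45) = 45 + 0.2 × 195 = 84 → 84
So the blended color is (121, 248, 84), about #79f854.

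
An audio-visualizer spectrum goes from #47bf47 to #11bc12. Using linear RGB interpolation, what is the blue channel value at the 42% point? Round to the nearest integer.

49

B₁ = 71 (from #47bf47), B₂ = 18 (from #11bc12).
B = 71 + 0.42 × (18 − 71) = 48.74 → 49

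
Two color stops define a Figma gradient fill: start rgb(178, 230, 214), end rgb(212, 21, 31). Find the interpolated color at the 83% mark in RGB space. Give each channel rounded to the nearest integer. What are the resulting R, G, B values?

83% corresponds to t = 0.83.
R = 178 + 0.83 × (212 − 178) = 178 + 0.83 × 34 = 206.22 → 206
G = 230 + 0.83 × (21 − 230) = 230 + 0.83 × -209 = 56.53 → 57
B = 214 + 0.83 × (31 − 214) = 214 + 0.83 × -183 = 62.11 → 62

(206, 57, 62)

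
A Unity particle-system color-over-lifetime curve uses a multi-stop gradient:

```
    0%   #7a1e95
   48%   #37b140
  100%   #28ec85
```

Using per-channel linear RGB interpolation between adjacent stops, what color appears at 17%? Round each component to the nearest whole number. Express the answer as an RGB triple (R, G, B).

17% lies between the 0% and 48% stops, so the local fraction is t = (17 − 0)/(48 − 0) = 17/48 ≈ 0.3542.
#7a1e95 → (122, 30, 149); #37b140 → (55, 177, 64).
R = 122 + 0.3542 × (55 − 122) = 98.269 → 98
G = 30 + 0.3542 × (177 − 30) = 82.067 → 82
B = 149 + 0.3542 × (64 − 149) = 118.893 → 119

(98, 82, 119)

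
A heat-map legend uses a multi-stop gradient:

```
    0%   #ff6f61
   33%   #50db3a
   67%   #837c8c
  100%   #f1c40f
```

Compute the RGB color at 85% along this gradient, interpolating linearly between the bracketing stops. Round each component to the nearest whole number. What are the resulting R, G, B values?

85% lies between the 67% and 100% stops, so the local fraction is t = (85 − 67)/(100 − 67) = 18/33 ≈ 0.5455.
#837c8c → (131, 124, 140); #f1c40f → (241, 196, 15).
R = 131 + 0.5455 × (241 − 131) = 191.005 → 191
G = 124 + 0.5455 × (196 − 124) = 163.276 → 163
B = 140 + 0.5455 × (15 − 140) = 71.812 → 72

(191, 163, 72)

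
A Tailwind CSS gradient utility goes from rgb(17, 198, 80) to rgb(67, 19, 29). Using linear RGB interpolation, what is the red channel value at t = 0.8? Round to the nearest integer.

57

R = 17 + 0.8 × (67 − 17) = 57 → 57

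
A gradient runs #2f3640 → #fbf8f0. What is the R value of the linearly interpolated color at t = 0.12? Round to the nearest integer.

71

R₁ = 47 (from #2f3640), R₂ = 251 (from #fbf8f0).
R = 47 + 0.12 × (251 − 47) = 71.48 → 71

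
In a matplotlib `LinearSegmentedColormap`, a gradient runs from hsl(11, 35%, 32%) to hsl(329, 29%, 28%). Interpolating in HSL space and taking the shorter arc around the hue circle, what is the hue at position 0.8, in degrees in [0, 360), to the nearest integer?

Hue: 329 − 11 = 318°, but |318| > 180 so the shorter arc goes the other way: Δh = 318 − 360 = -42°.
H = 11 + 0.8 × (-42) = -22.6 → -23 → -23 mod 360 = 337°

337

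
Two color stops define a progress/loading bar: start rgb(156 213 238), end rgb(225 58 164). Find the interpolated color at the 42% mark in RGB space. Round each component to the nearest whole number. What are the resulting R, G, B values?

(185, 148, 207)

42% corresponds to t = 0.42.
R = 156 + 0.42 × (225 − 156) = 156 + 0.42 × 69 = 184.98 → 185
G = 213 + 0.42 × (58 − 213) = 213 + 0.42 × -155 = 147.9 → 148
B = 238 + 0.42 × (164 − 238) = 238 + 0.42 × -74 = 206.92 → 207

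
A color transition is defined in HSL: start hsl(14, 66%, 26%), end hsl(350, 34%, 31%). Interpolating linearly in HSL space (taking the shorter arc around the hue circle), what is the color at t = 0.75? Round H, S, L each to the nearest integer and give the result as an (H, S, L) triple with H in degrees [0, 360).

Hue: 350 − 14 = 336°, but |336| > 180 so the shorter arc goes the other way: Δh = 336 − 360 = -24°.
H = 14 + 0.75 × (-24) = -4 → -4 → -4 mod 360 = 356°
S = 66 + 0.75 × (34 − 66) = 42 → 42%
L = 26 + 0.75 × (31 − 26) = 29.75 → 30%

(356, 42, 30)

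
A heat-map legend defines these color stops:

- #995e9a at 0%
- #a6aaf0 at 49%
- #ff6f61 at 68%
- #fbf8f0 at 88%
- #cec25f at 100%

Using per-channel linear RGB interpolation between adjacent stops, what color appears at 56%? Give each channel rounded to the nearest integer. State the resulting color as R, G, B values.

56% lies between the 49% and 68% stops, so the local fraction is t = (56 − 49)/(68 − 49) = 7/19 ≈ 0.3684.
#a6aaf0 → (166, 170, 240); #ff6f61 → (255, 111, 97).
R = 166 + 0.3684 × (255 − 166) = 198.788 → 199
G = 170 + 0.3684 × (111 − 170) = 148.264 → 148
B = 240 + 0.3684 × (97 − 240) = 187.319 → 187

(199, 148, 187)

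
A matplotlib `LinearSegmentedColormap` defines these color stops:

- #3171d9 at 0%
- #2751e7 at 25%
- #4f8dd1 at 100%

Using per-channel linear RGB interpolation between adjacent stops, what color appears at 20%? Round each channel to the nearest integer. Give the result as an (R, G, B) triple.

(41, 87, 228)

20% lies between the 0% and 25% stops, so the local fraction is t = (20 − 0)/(25 − 0) = 20/25 ≈ 0.8.
#3171d9 → (49, 113, 217); #2751e7 → (39, 81, 231).
R = 49 + 0.8 × (39 − 49) = 41 → 41
G = 113 + 0.8 × (81 − 113) = 87.4 → 87
B = 217 + 0.8 × (231 − 217) = 228.2 → 228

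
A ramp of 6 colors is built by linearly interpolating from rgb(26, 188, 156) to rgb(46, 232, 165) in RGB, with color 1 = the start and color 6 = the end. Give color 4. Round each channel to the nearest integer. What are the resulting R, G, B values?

(38, 214, 161)

With 6 swatches and endpoints inclusive, swatch 4 sits at t = (4 − 1)/(6 − 1) = 3/5 ≈ 0.6.
R = 26 + 0.6 × (46 − 26) = 38 → 38
G = 188 + 0.6 × (232 − 188) = 214.4 → 214
B = 156 + 0.6 × (165 − 156) = 161.4 → 161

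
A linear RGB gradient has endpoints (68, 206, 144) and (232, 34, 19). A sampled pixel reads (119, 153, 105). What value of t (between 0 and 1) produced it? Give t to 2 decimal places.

Invert the lerp on the G channel (largest span, 172): t = (153 − 206) / (34 − 206) = -53/-172 = 0.30814.
Check on R: (119 − 68)/(232 − 68) = 0.311 ✓

0.31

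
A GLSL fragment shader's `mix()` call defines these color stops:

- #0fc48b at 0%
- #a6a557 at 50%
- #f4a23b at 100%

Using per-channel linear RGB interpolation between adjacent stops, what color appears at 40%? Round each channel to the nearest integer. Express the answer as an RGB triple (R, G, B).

40% lies between the 0% and 50% stops, so the local fraction is t = (40 − 0)/(50 − 0) = 40/50 ≈ 0.8.
#0fc48b → (15, 196, 139); #a6a557 → (166, 165, 87).
R = 15 + 0.8 × (166 − 15) = 135.8 → 136
G = 196 + 0.8 × (165 − 196) = 171.2 → 171
B = 139 + 0.8 × (87 − 139) = 97.4 → 97

(136, 171, 97)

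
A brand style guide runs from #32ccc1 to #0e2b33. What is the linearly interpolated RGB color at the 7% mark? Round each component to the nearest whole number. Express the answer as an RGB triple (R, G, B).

#32ccc1 → (50, 204, 193); #0e2b33 → (14, 43, 51).
7% corresponds to t = 0.07.
R = 50 + 0.07 × (14 − 50) = 50 + 0.07 × -36 = 47.48 → 47
G = 204 + 0.07 × (43 − 204) = 204 + 0.07 × -161 = 192.73 → 193
B = 193 + 0.07 × (51 − 193) = 193 + 0.07 × -142 = 183.06 → 183

(47, 193, 183)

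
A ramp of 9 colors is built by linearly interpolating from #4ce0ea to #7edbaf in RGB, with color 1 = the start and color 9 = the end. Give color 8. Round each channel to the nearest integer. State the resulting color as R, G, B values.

With 9 swatches and endpoints inclusive, swatch 8 sits at t = (8 − 1)/(9 − 1) = 7/8 ≈ 0.875.
#4ce0ea → (76, 224, 234); #7edbaf → (126, 219, 175).
R = 76 + 0.875 × (126 − 76) = 119.75 → 120
G = 224 + 0.875 × (219 − 224) = 219.625 → 220
B = 234 + 0.875 × (175 − 234) = 182.375 → 182

(120, 220, 182)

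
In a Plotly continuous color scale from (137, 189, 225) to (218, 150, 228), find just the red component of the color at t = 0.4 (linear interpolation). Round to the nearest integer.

R = 137 + 0.4 × (218 − 137) = 169.4 → 169

169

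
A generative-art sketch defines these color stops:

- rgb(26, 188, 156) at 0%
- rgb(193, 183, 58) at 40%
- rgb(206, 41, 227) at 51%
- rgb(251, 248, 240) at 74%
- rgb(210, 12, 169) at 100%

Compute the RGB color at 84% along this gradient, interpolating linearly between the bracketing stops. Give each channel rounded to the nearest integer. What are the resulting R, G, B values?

84% lies between the 74% and 100% stops, so the local fraction is t = (84 − 74)/(100 − 74) = 10/26 ≈ 0.3846.
R = 251 + 0.3846 × (210 − 251) = 235.231 → 235
G = 248 + 0.3846 × (12 − 248) = 157.234 → 157
B = 240 + 0.3846 × (169 − 240) = 212.693 → 213

(235, 157, 213)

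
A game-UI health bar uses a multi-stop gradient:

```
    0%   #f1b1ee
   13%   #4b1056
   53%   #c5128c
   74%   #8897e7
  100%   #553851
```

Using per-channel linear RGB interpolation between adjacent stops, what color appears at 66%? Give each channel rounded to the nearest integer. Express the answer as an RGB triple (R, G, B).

(159, 100, 196)

66% lies between the 53% and 74% stops, so the local fraction is t = (66 − 53)/(74 − 53) = 13/21 ≈ 0.619.
#c5128c → (197, 18, 140); #8897e7 → (136, 151, 231).
R = 197 + 0.619 × (136 − 197) = 159.241 → 159
G = 18 + 0.619 × (151 − 18) = 100.327 → 100
B = 140 + 0.619 × (231 − 140) = 196.329 → 196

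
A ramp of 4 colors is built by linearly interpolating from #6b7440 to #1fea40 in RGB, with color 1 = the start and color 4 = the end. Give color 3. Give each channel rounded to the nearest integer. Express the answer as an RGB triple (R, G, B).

(56, 195, 64)

With 4 swatches and endpoints inclusive, swatch 3 sits at t = (3 − 1)/(4 − 1) = 2/3 ≈ 0.6667.
#6b7440 → (107, 116, 64); #1fea40 → (31, 234, 64).
R = 107 + 0.6667 × (31 − 107) = 56.331 → 56
G = 116 + 0.6667 × (234 − 116) = 194.671 → 195
B = 64 + 0.6667 × (64 − 64) = 64 → 64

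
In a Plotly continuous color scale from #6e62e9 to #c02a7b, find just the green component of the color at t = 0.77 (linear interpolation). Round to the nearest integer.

55

G₁ = 98 (from #6e62e9), G₂ = 42 (from #c02a7b).
G = 98 + 0.77 × (42 − 98) = 54.88 → 55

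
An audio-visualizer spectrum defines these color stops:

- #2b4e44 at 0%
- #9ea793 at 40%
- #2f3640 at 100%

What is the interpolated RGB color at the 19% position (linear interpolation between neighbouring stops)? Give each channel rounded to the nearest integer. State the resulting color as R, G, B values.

19% lies between the 0% and 40% stops, so the local fraction is t = (19 − 0)/(40 − 0) = 19/40 ≈ 0.475.
#2b4e44 → (43, 78, 68); #9ea793 → (158, 167, 147).
R = 43 + 0.475 × (158 − 43) = 97.625 → 98
G = 78 + 0.475 × (167 − 78) = 120.275 → 120
B = 68 + 0.475 × (147 − 68) = 105.525 → 106

(98, 120, 106)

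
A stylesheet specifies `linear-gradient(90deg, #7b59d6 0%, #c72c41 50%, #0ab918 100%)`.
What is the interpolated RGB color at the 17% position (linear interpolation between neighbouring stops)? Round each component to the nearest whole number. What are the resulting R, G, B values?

(149, 74, 163)

17% lies between the 0% and 50% stops, so the local fraction is t = (17 − 0)/(50 − 0) = 17/50 ≈ 0.34.
#7b59d6 → (123, 89, 214); #c72c41 → (199, 44, 65).
R = 123 + 0.34 × (199 − 123) = 148.84 → 149
G = 89 + 0.34 × (44 − 89) = 73.7 → 74
B = 214 + 0.34 × (65 − 214) = 163.34 → 163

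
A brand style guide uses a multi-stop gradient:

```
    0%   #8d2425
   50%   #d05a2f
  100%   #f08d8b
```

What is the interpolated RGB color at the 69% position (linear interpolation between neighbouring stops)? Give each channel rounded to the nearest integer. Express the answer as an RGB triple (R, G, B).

69% lies between the 50% and 100% stops, so the local fraction is t = (69 − 50)/(100 − 50) = 19/50 ≈ 0.38.
#d05a2f → (208, 90, 47); #f08d8b → (240, 141, 139).
R = 208 + 0.38 × (240 − 208) = 220.16 → 220
G = 90 + 0.38 × (141 − 90) = 109.38 → 109
B = 47 + 0.38 × (139 − 47) = 81.96 → 82

(220, 109, 82)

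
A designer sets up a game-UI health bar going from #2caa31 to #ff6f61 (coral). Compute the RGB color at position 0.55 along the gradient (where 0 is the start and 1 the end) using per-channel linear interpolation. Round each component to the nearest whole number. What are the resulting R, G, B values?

#2caa31 → (44, 170, 49); #ff6f61 → (255, 111, 97).
R = 44 + 0.55 × (255 − 44) = 44 + 0.55 × 211 = 160.05 → 160
G = 170 + 0.55 × (111 − 170) = 170 + 0.55 × -59 = 137.55 → 138
B = 49 + 0.55 × (97 − 49) = 49 + 0.55 × 48 = 75.4 → 75

(160, 138, 75)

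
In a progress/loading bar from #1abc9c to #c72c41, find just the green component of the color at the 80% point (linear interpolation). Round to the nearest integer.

73

G₁ = 188 (from #1abc9c), G₂ = 44 (from #c72c41).
G = 188 + 0.8 × (44 − 188) = 72.8 → 73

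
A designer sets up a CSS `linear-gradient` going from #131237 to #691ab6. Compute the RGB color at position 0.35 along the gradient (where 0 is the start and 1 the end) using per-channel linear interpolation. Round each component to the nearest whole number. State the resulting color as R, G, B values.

#131237 → (19, 18, 55); #691ab6 → (105, 26, 182).
R = 19 + 0.35 × (105 − 19) = 19 + 0.35 × 86 = 49.1 → 49
G = 18 + 0.35 × (26 − 18) = 18 + 0.35 × 8 = 20.8 → 21
B = 55 + 0.35 × (182 − 55) = 55 + 0.35 × 127 = 99.45 → 99

(49, 21, 99)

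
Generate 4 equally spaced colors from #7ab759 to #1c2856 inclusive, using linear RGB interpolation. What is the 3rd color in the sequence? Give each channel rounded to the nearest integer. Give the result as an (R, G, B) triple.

(59, 88, 87)

With 4 swatches and endpoints inclusive, swatch 3 sits at t = (3 − 1)/(4 − 1) = 2/3 ≈ 0.6667.
#7ab759 → (122, 183, 89); #1c2856 → (28, 40, 86).
R = 122 + 0.6667 × (28 − 122) = 59.33 → 59
G = 183 + 0.6667 × (40 − 183) = 87.662 → 88
B = 89 + 0.6667 × (86 − 89) = 87 → 87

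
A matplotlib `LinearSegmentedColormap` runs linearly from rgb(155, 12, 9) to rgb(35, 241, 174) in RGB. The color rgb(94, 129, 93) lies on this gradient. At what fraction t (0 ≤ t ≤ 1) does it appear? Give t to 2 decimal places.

0.51

Invert the lerp on the G channel (largest span, 229): t = (129 − 12) / (241 − 12) = 117/229 = 0.51092.
Check on R: (94 − 155)/(35 − 155) = 0.5083 ✓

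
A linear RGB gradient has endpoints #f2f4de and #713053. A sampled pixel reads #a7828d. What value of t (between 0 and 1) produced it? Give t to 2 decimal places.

0.58

Invert the lerp on the G channel (largest span, 196): t = (130 − 244) / (48 − 244) = -114/-196 = 0.58163.
Check on R: (167 − 242)/(113 − 242) = 0.5814 ✓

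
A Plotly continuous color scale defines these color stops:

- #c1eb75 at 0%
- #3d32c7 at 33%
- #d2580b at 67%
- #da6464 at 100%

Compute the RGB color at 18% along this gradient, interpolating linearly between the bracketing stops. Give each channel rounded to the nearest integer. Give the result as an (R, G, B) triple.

(121, 134, 162)

18% lies between the 0% and 33% stops, so the local fraction is t = (18 − 0)/(33 − 0) = 18/33 ≈ 0.5455.
#c1eb75 → (193, 235, 117); #3d32c7 → (61, 50, 199).
R = 193 + 0.5455 × (61 − 193) = 120.994 → 121
G = 235 + 0.5455 × (50 − 235) = 134.082 → 134
B = 117 + 0.5455 × (199 − 117) = 161.731 → 162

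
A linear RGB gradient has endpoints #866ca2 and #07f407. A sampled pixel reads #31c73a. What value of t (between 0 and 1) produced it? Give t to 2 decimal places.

0.67

Invert the lerp on the B channel (largest span, 155): t = (58 − 162) / (7 − 162) = -104/-155 = 0.67097.
Check on R: (49 − 134)/(7 − 134) = 0.6693 ✓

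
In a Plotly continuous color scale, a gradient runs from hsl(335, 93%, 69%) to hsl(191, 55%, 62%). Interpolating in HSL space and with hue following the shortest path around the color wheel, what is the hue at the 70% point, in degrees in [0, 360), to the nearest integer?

234

Hue arc: Δh = 191 − 335 = -144° (|Δh| ≤ 180, already the shorter path).
H = 335 + 0.7 × (-144) = 234.2 → 234°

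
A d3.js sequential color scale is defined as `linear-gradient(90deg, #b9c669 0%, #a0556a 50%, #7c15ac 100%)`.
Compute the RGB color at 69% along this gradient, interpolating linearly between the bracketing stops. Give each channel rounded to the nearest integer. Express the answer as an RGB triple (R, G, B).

69% lies between the 50% and 100% stops, so the local fraction is t = (69 − 50)/(100 − 50) = 19/50 ≈ 0.38.
#a0556a → (160, 85, 106); #7c15ac → (124, 21, 172).
R = 160 + 0.38 × (124 − 160) = 146.32 → 146
G = 85 + 0.38 × (21 − 85) = 60.68 → 61
B = 106 + 0.38 × (172 − 106) = 131.08 → 131

(146, 61, 131)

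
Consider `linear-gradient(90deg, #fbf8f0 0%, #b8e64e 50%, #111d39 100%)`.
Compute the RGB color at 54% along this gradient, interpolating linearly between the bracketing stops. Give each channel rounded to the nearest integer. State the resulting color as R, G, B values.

(171, 214, 76)

54% lies between the 50% and 100% stops, so the local fraction is t = (54 − 50)/(100 − 50) = 4/50 ≈ 0.08.
#b8e64e → (184, 230, 78); #111d39 → (17, 29, 57).
R = 184 + 0.08 × (17 − 184) = 170.64 → 171
G = 230 + 0.08 × (29 − 230) = 213.92 → 214
B = 78 + 0.08 × (57 − 78) = 76.32 → 76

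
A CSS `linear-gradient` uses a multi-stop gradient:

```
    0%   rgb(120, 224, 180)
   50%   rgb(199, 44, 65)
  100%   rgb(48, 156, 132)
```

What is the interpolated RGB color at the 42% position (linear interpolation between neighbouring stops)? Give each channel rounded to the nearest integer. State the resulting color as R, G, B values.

(186, 73, 83)

42% lies between the 0% and 50% stops, so the local fraction is t = (42 − 0)/(50 − 0) = 42/50 ≈ 0.84.
R = 120 + 0.84 × (199 − 120) = 186.36 → 186
G = 224 + 0.84 × (44 − 224) = 72.8 → 73
B = 180 + 0.84 × (65 − 180) = 83.4 → 83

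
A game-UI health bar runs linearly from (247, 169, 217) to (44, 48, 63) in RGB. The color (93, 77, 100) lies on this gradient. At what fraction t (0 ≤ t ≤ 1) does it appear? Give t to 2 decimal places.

Invert the lerp on the R channel (largest span, 203): t = (93 − 247) / (44 − 247) = -154/-203 = 0.75862.
Check on G: (77 − 169)/(48 − 169) = 0.7603 ✓

0.76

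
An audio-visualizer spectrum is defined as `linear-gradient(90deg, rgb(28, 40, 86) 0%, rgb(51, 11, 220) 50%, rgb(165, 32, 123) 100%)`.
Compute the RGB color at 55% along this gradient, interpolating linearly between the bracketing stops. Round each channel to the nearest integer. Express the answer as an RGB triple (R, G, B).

55% lies between the 50% and 100% stops, so the local fraction is t = (55 − 50)/(100 − 50) = 5/50 ≈ 0.1.
R = 51 + 0.1 × (165 − 51) = 62.4 → 62
G = 11 + 0.1 × (32 − 11) = 13.1 → 13
B = 220 + 0.1 × (123 − 220) = 210.3 → 210

(62, 13, 210)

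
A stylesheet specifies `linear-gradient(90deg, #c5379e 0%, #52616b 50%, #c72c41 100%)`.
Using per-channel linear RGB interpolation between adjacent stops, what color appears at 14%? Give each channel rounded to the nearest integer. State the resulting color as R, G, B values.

(165, 67, 144)

14% lies between the 0% and 50% stops, so the local fraction is t = (14 − 0)/(50 − 0) = 14/50 ≈ 0.28.
#c5379e → (197, 55, 158); #52616b → (82, 97, 107).
R = 197 + 0.28 × (82 − 197) = 164.8 → 165
G = 55 + 0.28 × (97 − 55) = 66.76 → 67
B = 158 + 0.28 × (107 − 158) = 143.72 → 144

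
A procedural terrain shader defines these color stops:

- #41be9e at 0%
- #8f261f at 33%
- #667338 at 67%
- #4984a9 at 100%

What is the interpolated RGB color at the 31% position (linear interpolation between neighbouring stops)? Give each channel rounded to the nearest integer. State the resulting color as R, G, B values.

31% lies between the 0% and 33% stops, so the local fraction is t = (31 − 0)/(33 − 0) = 31/33 ≈ 0.9394.
#41be9e → (65, 190, 158); #8f261f → (143, 38, 31).
R = 65 + 0.9394 × (143 − 65) = 138.273 → 138
G = 190 + 0.9394 × (38 − 190) = 47.211 → 47
B = 158 + 0.9394 × (31 − 158) = 38.696 → 39

(138, 47, 39)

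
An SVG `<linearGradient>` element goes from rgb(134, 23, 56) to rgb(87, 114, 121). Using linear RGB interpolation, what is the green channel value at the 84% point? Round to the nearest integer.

99

G = 23 + 0.84 × (114 − 23) = 99.44 → 99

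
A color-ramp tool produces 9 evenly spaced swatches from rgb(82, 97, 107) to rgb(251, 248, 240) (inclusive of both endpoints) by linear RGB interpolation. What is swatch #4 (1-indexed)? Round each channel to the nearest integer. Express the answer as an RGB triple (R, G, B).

(145, 154, 157)

With 9 swatches and endpoints inclusive, swatch 4 sits at t = (4 − 1)/(9 − 1) = 3/8 ≈ 0.375.
R = 82 + 0.375 × (251 − 82) = 145.375 → 145
G = 97 + 0.375 × (248 − 97) = 153.625 → 154
B = 107 + 0.375 × (240 − 107) = 156.875 → 157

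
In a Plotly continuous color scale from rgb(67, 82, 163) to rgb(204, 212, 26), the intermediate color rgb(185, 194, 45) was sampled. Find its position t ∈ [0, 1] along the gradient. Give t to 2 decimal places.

0.86

Invert the lerp on the R channel (largest span, 137): t = (185 − 67) / (204 − 67) = 118/137 = 0.86131.
Check on G: (194 − 82)/(212 − 82) = 0.8615 ✓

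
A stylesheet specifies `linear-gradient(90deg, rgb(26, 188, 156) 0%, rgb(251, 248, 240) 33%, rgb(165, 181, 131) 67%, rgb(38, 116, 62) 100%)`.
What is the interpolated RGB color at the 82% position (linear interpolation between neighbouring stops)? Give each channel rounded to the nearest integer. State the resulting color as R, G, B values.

82% lies between the 67% and 100% stops, so the local fraction is t = (82 − 67)/(100 − 67) = 15/33 ≈ 0.4545.
R = 165 + 0.4545 × (38 − 165) = 107.279 → 107
G = 181 + 0.4545 × (116 − 181) = 151.458 → 151
B = 131 + 0.4545 × (62 − 131) = 99.639 → 100

(107, 151, 100)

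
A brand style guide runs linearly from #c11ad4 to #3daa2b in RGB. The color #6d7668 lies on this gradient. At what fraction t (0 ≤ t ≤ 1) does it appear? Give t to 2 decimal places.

0.64

Invert the lerp on the B channel (largest span, 169): t = (104 − 212) / (43 − 212) = -108/-169 = 0.63905.
Check on R: (109 − 193)/(61 − 193) = 0.6364 ✓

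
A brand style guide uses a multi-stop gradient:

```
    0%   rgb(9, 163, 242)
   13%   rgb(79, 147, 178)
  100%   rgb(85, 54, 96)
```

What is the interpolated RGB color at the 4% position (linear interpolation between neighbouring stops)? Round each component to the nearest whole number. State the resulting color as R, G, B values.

4% lies between the 0% and 13% stops, so the local fraction is t = (4 − 0)/(13 − 0) = 4/13 ≈ 0.3077.
R = 9 + 0.3077 × (79 − 9) = 30.539 → 31
G = 163 + 0.3077 × (147 − 163) = 158.077 → 158
B = 242 + 0.3077 × (178 − 242) = 222.307 → 222

(31, 158, 222)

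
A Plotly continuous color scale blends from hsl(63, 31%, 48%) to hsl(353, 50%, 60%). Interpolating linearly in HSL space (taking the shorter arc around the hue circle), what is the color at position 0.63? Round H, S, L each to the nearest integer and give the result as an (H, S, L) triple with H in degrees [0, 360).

Hue: 353 − 63 = 290°, but |290| > 180 so the shorter arc goes the other way: Δh = 290 − 360 = -70°.
H = 63 + 0.63 × (-70) = 18.9 → 19°
S = 31 + 0.63 × (50 − 31) = 42.97 → 43%
L = 48 + 0.63 × (60 − 48) = 55.56 → 56%

(19, 43, 56)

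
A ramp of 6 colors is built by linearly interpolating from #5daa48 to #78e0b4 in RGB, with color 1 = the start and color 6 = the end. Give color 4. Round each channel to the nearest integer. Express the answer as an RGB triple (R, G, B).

With 6 swatches and endpoints inclusive, swatch 4 sits at t = (4 − 1)/(6 − 1) = 3/5 ≈ 0.6.
#5daa48 → (93, 170, 72); #78e0b4 → (120, 224, 180).
R = 93 + 0.6 × (120 − 93) = 109.2 → 109
G = 170 + 0.6 × (224 − 170) = 202.4 → 202
B = 72 + 0.6 × (180 − 72) = 136.8 → 137

(109, 202, 137)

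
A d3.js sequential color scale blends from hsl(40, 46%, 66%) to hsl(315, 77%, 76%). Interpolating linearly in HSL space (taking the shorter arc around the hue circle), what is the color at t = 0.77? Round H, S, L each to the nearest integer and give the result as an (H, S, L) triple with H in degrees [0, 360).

(335, 70, 74)

Hue: 315 − 40 = 275°, but |275| > 180 so the shorter arc goes the other way: Δh = 275 − 360 = -85°.
H = 40 + 0.77 × (-85) = -25.45 → -25 → -25 mod 360 = 335°
S = 46 + 0.77 × (77 − 46) = 69.87 → 70%
L = 66 + 0.77 × (76 − 66) = 73.7 → 74%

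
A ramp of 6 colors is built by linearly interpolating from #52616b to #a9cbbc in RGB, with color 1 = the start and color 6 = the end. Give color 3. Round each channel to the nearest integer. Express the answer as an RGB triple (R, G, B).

With 6 swatches and endpoints inclusive, swatch 3 sits at t = (3 − 1)/(6 − 1) = 2/5 ≈ 0.4.
#52616b → (82, 97, 107); #a9cbbc → (169, 203, 188).
R = 82 + 0.4 × (169 − 82) = 116.8 → 117
G = 97 + 0.4 × (203 − 97) = 139.4 → 139
B = 107 + 0.4 × (188 − 107) = 139.4 → 139

(117, 139, 139)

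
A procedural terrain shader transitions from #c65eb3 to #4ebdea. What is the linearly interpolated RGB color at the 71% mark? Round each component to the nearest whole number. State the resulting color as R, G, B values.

(113, 161, 218)

#c65eb3 → (198, 94, 179); #4ebdea → (78, 189, 234).
71% corresponds to t = 0.71.
R = 198 + 0.71 × (78 − 198) = 198 + 0.71 × -120 = 112.8 → 113
G = 94 + 0.71 × (189 − 94) = 94 + 0.71 × 95 = 161.45 → 161
B = 179 + 0.71 × (234 − 179) = 179 + 0.71 × 55 = 218.05 → 218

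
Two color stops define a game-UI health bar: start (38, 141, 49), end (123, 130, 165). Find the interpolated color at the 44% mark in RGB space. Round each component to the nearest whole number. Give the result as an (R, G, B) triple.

(75, 136, 100)

44% corresponds to t = 0.44.
R = 38 + 0.44 × (123 − 38) = 38 + 0.44 × 85 = 75.4 → 75
G = 141 + 0.44 × (130 − 141) = 141 + 0.44 × -11 = 136.16 → 136
B = 49 + 0.44 × (165 − 49) = 49 + 0.44 × 116 = 100.04 → 100
So the blended color is (75, 136, 100), about #4b8864.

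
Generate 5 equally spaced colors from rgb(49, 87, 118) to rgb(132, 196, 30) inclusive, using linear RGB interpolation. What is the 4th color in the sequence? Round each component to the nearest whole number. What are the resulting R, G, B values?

With 5 swatches and endpoints inclusive, swatch 4 sits at t = (4 − 1)/(5 − 1) = 3/4 ≈ 0.75.
R = 49 + 0.75 × (132 − 49) = 111.25 → 111
G = 87 + 0.75 × (196 − 87) = 168.75 → 169
B = 118 + 0.75 × (30 − 118) = 52 → 52

(111, 169, 52)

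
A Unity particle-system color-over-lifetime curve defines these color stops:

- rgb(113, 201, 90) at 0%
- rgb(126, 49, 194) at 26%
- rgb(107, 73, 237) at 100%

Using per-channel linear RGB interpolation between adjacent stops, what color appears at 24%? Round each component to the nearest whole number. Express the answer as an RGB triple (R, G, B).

24% lies between the 0% and 26% stops, so the local fraction is t = (24 − 0)/(26 − 0) = 24/26 ≈ 0.9231.
R = 113 + 0.9231 × (126 − 113) = 125 → 125
G = 201 + 0.9231 × (49 − 201) = 60.689 → 61
B = 90 + 0.9231 × (194 − 90) = 186.002 → 186

(125, 61, 186)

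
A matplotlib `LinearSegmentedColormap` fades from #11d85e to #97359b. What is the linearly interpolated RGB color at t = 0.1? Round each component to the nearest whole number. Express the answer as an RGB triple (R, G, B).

#11d85e → (17, 216, 94); #97359b → (151, 53, 155).
R = 17 + 0.1 × (151 − 17) = 17 + 0.1 × 134 = 30.4 → 30
G = 216 + 0.1 × (53 − 216) = 216 + 0.1 × -163 = 199.7 → 200
B = 94 + 0.1 × (155 − 94) = 94 + 0.1 × 61 = 100.1 → 100

(30, 200, 100)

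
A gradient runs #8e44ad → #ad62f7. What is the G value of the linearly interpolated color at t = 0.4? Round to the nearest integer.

G₁ = 68 (from #8e44ad), G₂ = 98 (from #ad62f7).
G = 68 + 0.4 × (98 − 68) = 80 → 80

80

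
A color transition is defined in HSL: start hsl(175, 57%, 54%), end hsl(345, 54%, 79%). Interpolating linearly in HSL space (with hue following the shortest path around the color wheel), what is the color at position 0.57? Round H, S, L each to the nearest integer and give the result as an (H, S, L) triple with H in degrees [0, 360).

Hue arc: Δh = 345 − 175 = 170° (|Δh| ≤ 180, already the shorter path).
H = 175 + 0.57 × (170) = 271.9 → 272°
S = 57 + 0.57 × (54 − 57) = 55.29 → 55%
L = 54 + 0.57 × (79 − 54) = 68.25 → 68%

(272, 55, 68)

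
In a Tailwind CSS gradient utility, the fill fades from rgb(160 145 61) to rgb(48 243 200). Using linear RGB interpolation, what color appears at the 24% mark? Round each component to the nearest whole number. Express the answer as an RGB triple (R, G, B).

(133, 169, 94)

24% corresponds to t = 0.24.
R = 160 + 0.24 × (48 − 160) = 160 + 0.24 × -112 = 133.12 → 133
G = 145 + 0.24 × (243 − 145) = 145 + 0.24 × 98 = 168.52 → 169
B = 61 + 0.24 × (200 − 61) = 61 + 0.24 × 139 = 94.36 → 94
So the blended color is (133, 169, 94), about #85a95e.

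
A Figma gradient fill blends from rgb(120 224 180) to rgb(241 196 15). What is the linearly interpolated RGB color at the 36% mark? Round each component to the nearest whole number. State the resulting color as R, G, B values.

(164, 214, 121)

36% corresponds to t = 0.36.
R = 120 + 0.36 × (241 − 120) = 120 + 0.36 × 121 = 163.56 → 164
G = 224 + 0.36 × (196 − 224) = 224 + 0.36 × -28 = 213.92 → 214
B = 180 + 0.36 × (15 − 180) = 180 + 0.36 × -165 = 120.6 → 121
So the blended color is (164, 214, 121), about #a4d679.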